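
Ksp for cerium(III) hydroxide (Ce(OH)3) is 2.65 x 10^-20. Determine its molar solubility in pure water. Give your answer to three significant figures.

s ≈ 5.60e-6 M

Ce(OH)3(s) ⇌ Ce^3+ + 3 OH^-
Ksp = [Ce^3+][OH^-]^3
If s mol/L of Ce(OH)3 dissolves, [Ce^3+] = s and [OH^-] = 3s.
Ksp = s(3s)^3 = 27s^4
s^4 = 2.65 x 10^-20 / 27, so s = 5.60 x 10^-6 M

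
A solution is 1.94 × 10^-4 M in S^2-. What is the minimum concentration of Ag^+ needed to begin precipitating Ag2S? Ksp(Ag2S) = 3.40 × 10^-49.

4.19 × 10^-23 M

Ag2S(s) ⇌ 2 Ag^+ + S^2-
Ksp = [Ag^+]^2[S^2-]
Precipitation begins when Q = Ksp. With [S^2-] = 1.94 × 10^-4 M:
3.40 × 10^-49 = (1.94 × 10^-4) × [Ag^+]^2
[Ag^+] = (3.40 × 10^-49 / 1.94 × 10^-4)^(1/2) = 4.19 × 10^-23 M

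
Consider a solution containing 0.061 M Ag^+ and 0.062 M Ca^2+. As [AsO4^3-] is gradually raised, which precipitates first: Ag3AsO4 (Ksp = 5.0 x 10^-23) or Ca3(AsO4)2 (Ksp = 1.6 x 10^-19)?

Each salt begins to precipitate when Q = Ksp, i.e. when [AsO4^3-] reaches its threshold.
For Ag3AsO4: 5.0 x 10^-23 = (0.061)^3 × [AsO4^3-]  ⇒  [AsO4^3-] = 2.2 × 10^-19 M.
For Ca3(AsO4)2: 1.6 x 10^-19 = (0.062)^3 × [AsO4^3-]^2  ⇒  [AsO4^3-] = 2.6 x 10^-8 M.
The salt with the lower threshold [AsO4^3-] precipitates first: Ag3AsO4.

Ag3AsO4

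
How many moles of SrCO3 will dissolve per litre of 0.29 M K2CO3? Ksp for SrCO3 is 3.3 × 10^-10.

1.1 × 10^-9 M

SrCO3(s) ⇌ Sr^2+ + CO3^2-
Ksp = [Sr^2+][CO3^2-]
Let s be the molar solubility in this solution. [Sr^2+] = s, [CO3^2-] = 0.29 + s ≈ 0.29 (since CO3^2- from K2CO3 dominates).
Ksp ≈ s × 0.29
s = 1.1 × 10^-9 M
Check: s = 1.1 x 10^-9 ≪ 0.29, so the approximation is valid.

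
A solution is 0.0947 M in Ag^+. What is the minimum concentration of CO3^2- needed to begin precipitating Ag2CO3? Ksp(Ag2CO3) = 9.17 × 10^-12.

[CO3^2-] ≈ 1.02 × 10^-9 M

Ag2CO3(s) ⇌ 2 Ag^+ + CO3^2-
Ksp = [Ag^+]^2[CO3^2-]
Precipitation begins when Q = Ksp. With [Ag^+] = 0.0947 M:
9.17 × 10^-12 = (0.0947)^2 × [CO3^2-]
[CO3^2-] = (9.17 × 10^-12 / 8.968 × 10^-3) = 1.02 × 10^-9 M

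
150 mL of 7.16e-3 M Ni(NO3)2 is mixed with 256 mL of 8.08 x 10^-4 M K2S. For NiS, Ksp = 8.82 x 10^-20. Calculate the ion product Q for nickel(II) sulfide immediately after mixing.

Q ≈ 1.35 × 10^-6

Total volume = 150 + 256 = 406 mL.
[Ni^2+] = 7.16 × 10^-3 × (150/406) = 2.645 x 10^-3 M
[S^2-] = 8.08 x 10^-4 × (256/406) = 5.095 × 10^-4 M
NiS(s) ⇌ Ni^2+ + S^2-, so Q = [Ni^2+][S^2-]
Q = (2.645 x 10^-3)(5.095 x 10^-4) = 1.35 × 10^-6
Q > Ksp, so NiS will precipitate.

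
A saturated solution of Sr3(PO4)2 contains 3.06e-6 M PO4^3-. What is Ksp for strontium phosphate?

Ksp ≈ 9.05 × 10^-28

Sr3(PO4)2(s) ⇌ 3 Sr^2+(aq) + 2 PO4^3-(aq)
Stoichiometry gives [Sr^2+] = (3/2)[PO4^3-] = 4.590 x 10^-6 M.
Ksp = [Sr^2+]^3[PO4^3-]^2
Ksp = (4.590 × 10^-6)^3 × (3.06 × 10^-6)^2 = 9.05 x 10^-28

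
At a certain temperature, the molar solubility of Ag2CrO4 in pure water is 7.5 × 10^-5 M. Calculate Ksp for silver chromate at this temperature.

1.7e-12

Ag2CrO4(s) ⇌ 2 Ag^+(aq) + CrO4^2-(aq)
If s mol/L of Ag2CrO4 dissolves, [Ag^+] = 2s and [CrO4^2-] = s.
Ksp = [Ag^+]^2[CrO4^2-]
Substituting: Ksp = (2s)^2s = 4s^3
Ksp = 4 × (7.5 × 10^-5)^3 = 1.7 × 10^-12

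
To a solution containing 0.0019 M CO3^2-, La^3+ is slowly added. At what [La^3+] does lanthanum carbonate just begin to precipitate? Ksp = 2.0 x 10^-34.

La2(CO3)3(s) ⇌ 2 La^3+ + 3 CO3^2-
Ksp = [La^3+]^2[CO3^2-]^3
Precipitation begins when Q = Ksp. With [CO3^2-] = 0.0019 M:
2.0 x 10^-34 = (0.0019)^3 × [La^3+]^2
[La^3+] = (2.0 x 10^-34 / 6.86 x 10^-9)^(1/2) = 1.7 × 10^-13 M

1.7 × 10^-13 M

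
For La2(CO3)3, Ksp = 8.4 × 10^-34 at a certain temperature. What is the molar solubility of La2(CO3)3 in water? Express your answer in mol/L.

s ≈ 9.5e-8 M

La2(CO3)3(s) ⇌ 2 La^3+ + 3 CO3^2-
Ksp = [La^3+]^2[CO3^2-]^3
Let s = molar solubility. Then [La^3+] = 2s and [CO3^2-] = 3s.
Ksp = (2s)^2(3s)^3 = 108s^5
Solving, s = (8.4 × 10^-34/108)^(1/5) = 9.5 × 10^-8 M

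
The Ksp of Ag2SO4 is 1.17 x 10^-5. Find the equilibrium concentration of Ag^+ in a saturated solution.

Ag2SO4(s) ⇌ 2 Ag^+(aq) + SO4^2-(aq)
Ksp = [Ag^+]^2[SO4^2-]
Let s = molar solubility. Then [Ag^+] = 2s and [SO4^2-] = s.
Substituting: Ksp = (2s)^2s = 4s^3
s^3 = 1.17 x 10^-5 / 4, so s = 1.430 x 10^-2 M
[Ag^+] = 2s = 2.86 x 10^-2 M

2.86 × 10^-2 M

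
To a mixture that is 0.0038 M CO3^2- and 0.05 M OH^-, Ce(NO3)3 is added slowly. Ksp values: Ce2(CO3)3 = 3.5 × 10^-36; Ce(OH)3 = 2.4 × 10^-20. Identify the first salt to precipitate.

Precipitation of each salt starts when its ion product equals its Ksp.
For Ce2(CO3)3: 3.5 × 10^-36 = (0.0038)^3 × [Ce^3+]^2  ⇒  [Ce^3+] = 8.0 x 10^-15 M.
For Ce(OH)3: 2.4 × 10^-20 = (0.05)^3 × [Ce^3+]  ⇒  [Ce^3+] = 1.9 × 10^-16 M.
The salt with the lower threshold [Ce^3+] precipitates first: Ce(OH)3.

Ce(OH)3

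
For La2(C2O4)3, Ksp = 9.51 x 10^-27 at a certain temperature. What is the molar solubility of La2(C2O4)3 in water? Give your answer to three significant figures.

La2(C2O4)3(s) ⇌ 2 La^3+(aq) + 3 C2O4^2-(aq)
Ksp = [La^3+]^2[C2O4^2-]^3
If s mol/L of La2(C2O4)3 dissolves, [La^3+] = 2s and [C2O4^2-] = 3s.
Ksp = (2s)^2(3s)^3 = 108s^5
s = (9.51 x 10^-27 / 108)^(1/5) = 2.45 × 10^-6 M

2.45 × 10^-6 M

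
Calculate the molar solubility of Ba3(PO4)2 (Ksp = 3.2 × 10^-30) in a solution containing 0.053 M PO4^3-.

Ba3(PO4)2(s) ⇌ 3 Ba^2+(aq) + 2 PO4^3-(aq)
Ksp = [Ba^2+]^3[PO4^3-]^2
Let s = moles of Ba3(PO4)2 that dissolve per litre. [Ba^2+] = 3s, [PO4^3-] = 0.053 + 2s ≈ 0.053 (Ksp is small, so little additional dissolves).
Ksp ≈ (3s)^3 × (0.053)^2
s = 3.5 × 10^-10 M
Check: 2s = 7.0 × 10^-10 ≪ 0.053, so the approximation is valid.

s ≈ 3.5 × 10^-10 M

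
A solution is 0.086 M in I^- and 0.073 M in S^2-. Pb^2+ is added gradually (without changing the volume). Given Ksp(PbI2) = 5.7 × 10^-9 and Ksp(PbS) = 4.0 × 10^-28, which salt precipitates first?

Precipitation of each salt starts when its ion product equals its Ksp.
For PbI2: 5.7 × 10^-9 = (0.086)^2 × [Pb^2+]  ⇒  [Pb^2+] = 7.7 × 10^-7 M.
For PbS: 4.0 × 10^-28 = 0.073 × [Pb^2+]  ⇒  [Pb^2+] = 5.5 × 10^-27 M.
The salt with the lower threshold [Pb^2+] precipitates first: PbS.

PbS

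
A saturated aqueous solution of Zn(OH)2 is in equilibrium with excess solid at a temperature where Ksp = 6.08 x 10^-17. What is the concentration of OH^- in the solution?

4.95 × 10^-6 M

Zn(OH)2(s) ⇌ Zn^2+ + 2 OH^-
Ksp = [Zn^2+][OH^-]^2
With molar solubility s: [Zn^2+] = s, [OH^-] = 2s.
Substituting: Ksp = s(2s)^2 = 4s^3
Solving, s = (6.08 x 10^-17/4)^(1/3) = 2.477 x 10^-6 M
[OH^-] = 2s = 4.95 x 10^-6 M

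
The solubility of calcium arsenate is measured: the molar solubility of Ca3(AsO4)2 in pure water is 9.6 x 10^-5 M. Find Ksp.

Ksp = 8.8 × 10^-19

Ca3(AsO4)2(s) <=> 3 Ca^2+ + 2 AsO4^3-
Let s = molar solubility. Then [Ca^2+] = 3s and [AsO4^3-] = 2s.
Ksp = [Ca^2+]^3[AsO4^3-]^2
Ksp = (3s)^3(2s)^2 = 108s^5
Ksp = 108 × (9.6 × 10^-5)^5 = 8.8 x 10^-19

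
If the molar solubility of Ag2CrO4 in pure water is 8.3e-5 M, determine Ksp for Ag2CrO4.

Ag2CrO4(s) ⇌ 2 Ag^+(aq) + CrO4^2-(aq)
With molar solubility s: [Ag^+] = 2s, [CrO4^2-] = s.
Ksp = [Ag^+]^2[CrO4^2-]
Substituting: Ksp = (2s)^2s = 4s^3
Ksp = 4 × (8.3 x 10^-5)^3 = 2.3 × 10^-12

Ksp = 2.3e-12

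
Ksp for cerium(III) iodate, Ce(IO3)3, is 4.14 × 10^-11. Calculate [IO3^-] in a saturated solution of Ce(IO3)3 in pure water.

Ce(IO3)3(s) ⇌ Ce^3+ + 3 IO3^-
Ksp = [Ce^3+][IO3^-]^3
Let s = molar solubility. Then [Ce^3+] = s and [IO3^-] = 3s.
So Ksp = s × (3s)^3 = 27s^4
s = (4.14 × 10^-11 / 27)^(1/4) = 1.113 x 10^-3 M
[IO3^-] = 3s = 3.34 x 10^-3 M

3.34 x 10^-3 M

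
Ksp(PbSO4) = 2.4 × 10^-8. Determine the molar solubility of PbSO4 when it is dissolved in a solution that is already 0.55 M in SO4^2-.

PbSO4(s) ⇌ Pb^2+ + SO4^2-
Ksp = [Pb^2+][SO4^2-]
If s mol/L dissolves here, [Pb^2+] = s, [SO4^2-] = 0.55 + s ≈ 0.55 (common-ion effect: SO4^2- is already 0.55 M).
Ksp ≈ s × 0.55
s = 4.4 × 10^-8 M
Check: s = 4.4 × 10^-8 ≪ 0.55, so the approximation is valid.

s ≈ 4.4 x 10^-8 M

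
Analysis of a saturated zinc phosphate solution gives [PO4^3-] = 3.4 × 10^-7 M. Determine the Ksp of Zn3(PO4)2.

Ksp = 1.5e-32

Zn3(PO4)2(s) <=> 3 Zn^2+(aq) + 2 PO4^3-(aq)
Stoichiometry gives [Zn^2+] = (3/2)[PO4^3-] = 5.10 × 10^-7 M.
Ksp = [Zn^2+]^3[PO4^3-]^2
Ksp = (5.10 × 10^-7)^3 × (3.4 x 10^-7)^2 = 1.5 × 10^-32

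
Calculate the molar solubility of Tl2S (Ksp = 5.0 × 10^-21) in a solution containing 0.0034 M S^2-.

6.1 x 10^-10 M

Tl2S(s) ⇌ 2 Tl^+ + S^2-
Ksp = [Tl^+]^2[S^2-]
Let s be the molar solubility in this solution. [Tl^+] = 2s, [S^2-] = 0.0034 + s ≈ 0.0034 (common-ion effect: S^2- is already 0.0034 M).
Ksp ≈ (2s)^2 × 0.0034
s = 6.1 × 10^-10 M
Check: s = 6.1 x 10^-10 ≪ 0.0034, so the approximation is valid.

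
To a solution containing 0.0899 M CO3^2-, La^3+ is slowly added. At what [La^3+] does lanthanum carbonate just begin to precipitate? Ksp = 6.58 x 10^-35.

[La^3+] ≈ 3.01 x 10^-16 M

La2(CO3)3(s) ⇌ 2 La^3+ + 3 CO3^2-
Ksp = [La^3+]^2[CO3^2-]^3
Precipitation begins when Q = Ksp. With [CO3^2-] = 0.0899 M:
6.58 x 10^-35 = (0.0899)^3 × [La^3+]^2
[La^3+] = (6.58 x 10^-35 / 7.266 × 10^-4)^(1/2) = 3.01 x 10^-16 M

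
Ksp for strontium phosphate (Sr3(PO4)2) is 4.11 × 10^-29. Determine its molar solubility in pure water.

8.24 × 10^-7 M

Sr3(PO4)2(s) ⇌ 3 Sr^2+(aq) + 2 PO4^3-(aq)
Ksp = [Sr^2+]^3[PO4^3-]^2
With molar solubility s: [Sr^2+] = 3s, [PO4^3-] = 2s.
Ksp = (3s)^3(2s)^2 = 108s^5
s = (4.11 × 10^-29 / 108)^(1/5) = 8.24 × 10^-7 M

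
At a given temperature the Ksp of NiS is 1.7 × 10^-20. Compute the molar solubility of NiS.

s ≈ 1.3e-10 M

NiS(s) ⇌ Ni^2+ + S^2-
Ksp = [Ni^2+][S^2-]
For each mole of NiS that dissolves: [Ni^2+] = s, [S^2-] = s.
Ksp = s^2
s = √(1.7 × 10^-20) = 1.3 × 10^-10 M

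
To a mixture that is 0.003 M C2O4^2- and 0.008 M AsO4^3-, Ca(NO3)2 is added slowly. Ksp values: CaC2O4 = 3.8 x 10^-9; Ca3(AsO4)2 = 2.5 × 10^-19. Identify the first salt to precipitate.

CaC2O4

Precipitation of each salt starts when its ion product equals its Ksp.
For CaC2O4: 3.8 x 10^-9 = 0.003 × [Ca^2+]  ⇒  [Ca^2+] = 1.3 x 10^-6 M.
For Ca3(AsO4)2: 2.5 × 10^-19 = (0.008)^2 × [Ca^2+]^3  ⇒  [Ca^2+] = 1.6 × 10^-5 M.
The salt with the lower threshold [Ca^2+] precipitates first: CaC2O4.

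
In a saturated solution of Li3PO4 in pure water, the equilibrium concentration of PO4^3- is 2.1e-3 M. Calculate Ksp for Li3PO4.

Ksp = 5.3 x 10^-10

Li3PO4(s) ⇌ 3 Li^+ + PO4^3-
Stoichiometry gives [Li^+] = (3/1)[PO4^3-] = 6.30 x 10^-3 M.
Ksp = [Li^+]^3[PO4^3-]
Ksp = (6.30 × 10^-3)^3 × 2.1 × 10^-3 = 5.3 × 10^-10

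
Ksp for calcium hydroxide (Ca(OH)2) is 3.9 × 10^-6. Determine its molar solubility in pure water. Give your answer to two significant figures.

Ca(OH)2(s) ⇌ Ca^2+(aq) + 2 OH^-(aq)
Ksp = [Ca^2+][OH^-]^2
Let s = molar solubility. Then [Ca^2+] = s and [OH^-] = 2s.
Ksp = s(2s)^2 = 4s^3
s = (3.9 × 10^-6 / 4)^(1/3) = 9.9 × 10^-3 M

s = 9.9 × 10^-3 M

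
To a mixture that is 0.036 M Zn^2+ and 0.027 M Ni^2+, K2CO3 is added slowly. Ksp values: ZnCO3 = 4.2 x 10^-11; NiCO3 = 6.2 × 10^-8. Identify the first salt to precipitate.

ZnCO3

Precipitation of each salt starts when its ion product equals its Ksp.
For ZnCO3: 4.2 x 10^-11 = 0.036 × [CO3^2-]  ⇒  [CO3^2-] = 1.2 × 10^-9 M.
For NiCO3: 6.2 × 10^-8 = 0.027 × [CO3^2-]  ⇒  [CO3^2-] = 2.3 × 10^-6 M.
The salt with the lower threshold [CO3^2-] precipitates first: ZnCO3.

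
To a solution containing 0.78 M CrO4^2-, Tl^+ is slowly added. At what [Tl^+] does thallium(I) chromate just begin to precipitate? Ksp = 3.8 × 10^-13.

7.0 × 10^-7 M

Tl2CrO4(s) <=> 2 Tl^+(aq) + CrO4^2-(aq)
Ksp = [Tl^+]^2[CrO4^2-]
Precipitation begins when Q = Ksp. With [CrO4^2-] = 0.78 M:
3.8 × 10^-13 = (0.78) × [Tl^+]^2
[Tl^+] = (3.8 × 10^-13 / 7.8 × 10^-1)^(1/2) = 7.0 × 10^-7 M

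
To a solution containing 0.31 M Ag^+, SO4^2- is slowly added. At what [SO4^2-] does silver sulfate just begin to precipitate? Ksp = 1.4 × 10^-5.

[SO4^2-] ≈ 1.5e-4 M

Ag2SO4(s) <=> 2 Ag^+(aq) + SO4^2-(aq)
Ksp = [Ag^+]^2[SO4^2-]
Precipitation begins when Q = Ksp. With [Ag^+] = 0.31 M:
1.4 × 10^-5 = (0.31)^2 × [SO4^2-]
[SO4^2-] = (1.4 × 10^-5 / 9.61 × 10^-2) = 1.5 x 10^-4 M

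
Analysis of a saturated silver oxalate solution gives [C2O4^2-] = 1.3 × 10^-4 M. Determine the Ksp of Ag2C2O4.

Ksp = 8.8 × 10^-12

Ag2C2O4(s) ⇌ 2 Ag^+ + C2O4^2-
Stoichiometry gives [Ag^+] = (2/1)[C2O4^2-] = 2.60 x 10^-4 M.
Ksp = [Ag^+]^2[C2O4^2-]
Ksp = (2.60 × 10^-4)^2 × 1.3 × 10^-4 = 8.8 × 10^-12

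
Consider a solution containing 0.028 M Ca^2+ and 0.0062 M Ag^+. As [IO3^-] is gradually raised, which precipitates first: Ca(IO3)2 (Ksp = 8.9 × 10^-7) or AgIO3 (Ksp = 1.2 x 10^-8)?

Precipitation of each salt starts when its ion product equals its Ksp.
For Ca(IO3)2: 8.9 × 10^-7 = 0.028 × [IO3^-]^2  ⇒  [IO3^-] = 5.6 × 10^-3 M.
For AgIO3: 1.2 x 10^-8 = 0.0062 × [IO3^-]  ⇒  [IO3^-] = 1.9 x 10^-6 M.
The salt with the lower threshold [IO3^-] precipitates first: AgIO3.

AgIO3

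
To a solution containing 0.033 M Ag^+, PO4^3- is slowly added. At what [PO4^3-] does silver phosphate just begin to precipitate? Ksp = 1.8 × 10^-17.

Ag3PO4(s) ⇌ 3 Ag^+ + PO4^3-
Ksp = [Ag^+]^3[PO4^3-]
Precipitation begins when Q = Ksp. With [Ag^+] = 0.033 M:
1.8 × 10^-17 = (0.033)^3 × [PO4^3-]
[PO4^3-] = (1.8 × 10^-17 / 3.59 × 10^-5) = 5.0 x 10^-13 M

[PO4^3-] = 5.0e-13 M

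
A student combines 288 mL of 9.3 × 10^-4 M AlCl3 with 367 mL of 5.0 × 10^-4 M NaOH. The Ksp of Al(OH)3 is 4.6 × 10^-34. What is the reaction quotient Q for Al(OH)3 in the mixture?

Q = 9.0 × 10^-15

Total volume = 288 + 367 = 655 mL.
[Al^3+] = 9.3 × 10^-4 × (288/655) = 4.09 × 10^-4 M
[OH^-] = 5.0 × 10^-4 × (367/655) = 2.80 × 10^-4 M
Al(OH)3(s) <=> Al^3+ + 3 OH^-, so Q = [Al^3+][OH^-]^3
Q = (4.09 × 10^-4)(2.80 × 10^-4)^3 = 9.0 × 10^-15
Q > Ksp, so Al(OH)3 will precipitate.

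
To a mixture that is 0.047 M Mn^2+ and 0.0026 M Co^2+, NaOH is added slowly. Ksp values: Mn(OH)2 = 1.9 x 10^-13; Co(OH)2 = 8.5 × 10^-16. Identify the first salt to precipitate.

Co(OH)2

Each salt begins to precipitate when Q = Ksp, i.e. when [OH^-] reaches its threshold.
For Mn(OH)2: 1.9 x 10^-13 = 0.047 × [OH^-]^2  ⇒  [OH^-] = 2.0 × 10^-6 M.
For Co(OH)2: 8.5 × 10^-16 = 0.0026 × [OH^-]^2  ⇒  [OH^-] = 5.7 x 10^-7 M.
The salt with the lower threshold [OH^-] precipitates first: Co(OH)2.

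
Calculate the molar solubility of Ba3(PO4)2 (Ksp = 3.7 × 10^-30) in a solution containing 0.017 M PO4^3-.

s ≈ 7.8 × 10^-10 M

Ba3(PO4)2(s) ⇌ 3 Ba^2+ + 2 PO4^3-
Ksp = [Ba^2+]^3[PO4^3-]^2
If s mol/L dissolves here, [Ba^2+] = 3s, [PO4^3-] = 0.017 + 2s ≈ 0.017 (common-ion effect: PO4^3- is already 0.017 M).
Ksp ≈ (3s)^3 × (0.017)^2
s = 7.8 × 10^-10 M
Check: 2s = 1.6 x 10^-9 ≪ 0.017, so the approximation is valid.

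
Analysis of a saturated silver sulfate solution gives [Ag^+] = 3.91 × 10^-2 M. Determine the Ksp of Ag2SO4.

Ag2SO4(s) <=> 2 Ag^+ + SO4^2-
Stoichiometry gives [SO4^2-] = (1/2)[Ag^+] = 1.955 × 10^-2 M.
Ksp = [Ag^+]^2[SO4^2-]
Ksp = (3.91 × 10^-2)^2 × 1.955 × 10^-2 = 2.99 × 10^-5

2.99e-5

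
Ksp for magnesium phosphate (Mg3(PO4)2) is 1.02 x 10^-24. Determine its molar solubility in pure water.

Mg3(PO4)2(s) <=> 3 Mg^2+ + 2 PO4^3-
Ksp = [Mg^2+]^3[PO4^3-]^2
For each mole of Mg3(PO4)2 that dissolves: [Mg^2+] = 3s, [PO4^3-] = 2s.
Ksp = (3s)^3(2s)^2 = 108s^5
Solving, s = (1.02 x 10^-24/108)^(1/5) = 6.24 x 10^-6 M

6.24 x 10^-6 M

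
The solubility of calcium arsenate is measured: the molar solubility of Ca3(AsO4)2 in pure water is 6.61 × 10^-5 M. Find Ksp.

Ca3(AsO4)2(s) ⇌ 3 Ca^2+(aq) + 2 AsO4^3-(aq)
Let s = molar solubility. Then [Ca^2+] = 3s and [AsO4^3-] = 2s.
Ksp = [Ca^2+]^3[AsO4^3-]^2
So Ksp = (3s)^3 × (2s)^2 = 108s^5
With s = 6.61 × 10^-5: Ksp = 1.36 × 10^-19

1.36 × 10^-19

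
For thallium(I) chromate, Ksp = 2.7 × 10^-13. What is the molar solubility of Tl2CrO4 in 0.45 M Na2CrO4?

Tl2CrO4(s) ⇌ 2 Tl^+ + CrO4^2-
Ksp = [Tl^+]^2[CrO4^2-]
Let s = moles of Tl2CrO4 that dissolve per litre. [Tl^+] = 2s, [CrO4^2-] = 0.45 + s ≈ 0.45 (common-ion effect: CrO4^2- is already 0.45 M).
Ksp ≈ (2s)^2 × 0.45
s = 3.9 x 10^-7 M
Check: s = 3.9 × 10^-7 ≪ 0.45, so the approximation is valid.

s ≈ 3.9 × 10^-7 M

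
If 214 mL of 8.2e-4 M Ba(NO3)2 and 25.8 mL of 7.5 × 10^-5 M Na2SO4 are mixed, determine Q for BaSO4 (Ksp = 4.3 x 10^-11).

5.9e-9

Total volume = 214 + 25.8 = 239.8 mL.
[Ba^2+] = 8.2 × 10^-4 × (214/239.8) = 7.32 x 10^-4 M
[SO4^2-] = 7.5 x 10^-5 × (25.8/239.8) = 8.07 × 10^-6 M
BaSO4(s) ⇌ Ba^2+ + SO4^2-, so Q = [Ba^2+][SO4^2-]
Q = (7.32 × 10^-4)(8.07 × 10^-6) = 5.9 × 10^-9
Q > Ksp, so BaSO4 will precipitate.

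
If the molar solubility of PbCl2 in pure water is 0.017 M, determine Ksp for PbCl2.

Ksp ≈ 2.0 x 10^-5

PbCl2(s) <=> Pb^2+ + 2 Cl^-
Let s = molar solubility. Then [Pb^2+] = s and [Cl^-] = 2s.
Ksp = [Pb^2+][Cl^-]^2
Ksp = s(2s)^2 = 4s^3
Ksp = 4 × (1.7 x 10^-2)^3 = 2.0 × 10^-5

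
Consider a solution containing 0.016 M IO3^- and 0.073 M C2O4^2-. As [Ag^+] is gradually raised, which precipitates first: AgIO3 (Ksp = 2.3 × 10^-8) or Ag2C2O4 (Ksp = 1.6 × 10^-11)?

AgIO3

Each salt begins to precipitate when Q = Ksp, i.e. when [Ag^+] reaches its threshold.
For AgIO3: 2.3 × 10^-8 = 0.016 × [Ag^+]  ⇒  [Ag^+] = 1.4 × 10^-6 M.
For Ag2C2O4: 1.6 × 10^-11 = 0.073 × [Ag^+]^2  ⇒  [Ag^+] = 1.5 × 10^-5 M.
The salt with the lower threshold [Ag^+] precipitates first: AgIO3.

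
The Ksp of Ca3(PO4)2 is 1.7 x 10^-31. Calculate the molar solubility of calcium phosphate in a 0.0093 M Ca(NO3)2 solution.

s ≈ 2.3e-13 M

Ca3(PO4)2(s) <=> 3 Ca^2+ + 2 PO4^3-
Ksp = [Ca^2+]^3[PO4^3-]^2
Let s = moles of Ca3(PO4)2 that dissolve per litre. [Ca^2+] = 0.0093 + 3s ≈ 0.0093, [PO4^3-] = 2s (common-ion effect: Ca^2+ is already 0.0093 M).
Ksp ≈ (0.0093)^3 × (2s)^2
s = 2.3 × 10^-13 M
Check: 3s = 6.9 x 10^-13 ≪ 0.0093, so the approximation is valid.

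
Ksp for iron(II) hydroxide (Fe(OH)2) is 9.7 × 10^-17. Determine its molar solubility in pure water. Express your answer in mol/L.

Fe(OH)2(s) ⇌ Fe^2+ + 2 OH^-
Ksp = [Fe^2+][OH^-]^2
Let s = molar solubility. Then [Fe^2+] = s and [OH^-] = 2s.
Ksp = s(2s)^2 = 4s^3
Solving, s = (9.7 × 10^-17/4)^(1/3) = 2.9 × 10^-6 M

s = 2.9 x 10^-6 M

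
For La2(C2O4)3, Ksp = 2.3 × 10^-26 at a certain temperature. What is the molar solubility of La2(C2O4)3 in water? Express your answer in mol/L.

La2(C2O4)3(s) <=> 2 La^3+(aq) + 3 C2O4^2-(aq)
Ksp = [La^3+]^2[C2O4^2-]^3
Let s = molar solubility. Then [La^3+] = 2s and [C2O4^2-] = 3s.
So Ksp = (2s)^2 × (3s)^3 = 108s^5
s = (2.3 × 10^-26 / 108)^(1/5) = 2.9 x 10^-6 M

s ≈ 2.9e-6 M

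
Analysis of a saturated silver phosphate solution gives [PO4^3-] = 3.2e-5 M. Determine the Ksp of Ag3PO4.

Ag3PO4(s) ⇌ 3 Ag^+ + PO4^3-
Stoichiometry gives [Ag^+] = (3/1)[PO4^3-] = 9.60 × 10^-5 M.
Ksp = [Ag^+]^3[PO4^3-]
Ksp = (9.60 × 10^-5)^3 × 3.2 × 10^-5 = 2.8 × 10^-17

2.8 × 10^-17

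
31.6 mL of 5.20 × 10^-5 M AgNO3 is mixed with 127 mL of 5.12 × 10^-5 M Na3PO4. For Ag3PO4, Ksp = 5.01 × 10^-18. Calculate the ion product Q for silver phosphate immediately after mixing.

Q ≈ 4.56e-20

Total volume = 31.6 + 127 = 158.6 mL.
[Ag^+] = 5.20 × 10^-5 × (31.6/158.6) = 1.036 x 10^-5 M
[PO4^3-] = 5.12 × 10^-5 × (127/158.6) = 4.100 × 10^-5 M
Ag3PO4(s) ⇌ 3 Ag^+(aq) + PO4^3-(aq), so Q = [Ag^+]^3[PO4^3-]
Q = (1.036 × 10^-5)^3(4.100 x 10^-5) = 4.56 x 10^-20
Q < Ksp, so no precipitate of Ag3PO4 forms.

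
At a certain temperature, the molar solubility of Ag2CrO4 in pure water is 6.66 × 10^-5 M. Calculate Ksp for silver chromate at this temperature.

Ksp = 1.18 × 10^-12

Ag2CrO4(s) ⇌ 2 Ag^+(aq) + CrO4^2-(aq)
With molar solubility s: [Ag^+] = 2s, [CrO4^2-] = s.
Ksp = [Ag^+]^2[CrO4^2-]
Substituting: Ksp = (2s)^2s = 4s^3
Ksp = 4 × (6.66 x 10^-5)^3 = 1.18 x 10^-12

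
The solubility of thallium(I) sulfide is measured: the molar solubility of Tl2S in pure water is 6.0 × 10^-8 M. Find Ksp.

Ksp = 8.6e-22

Tl2S(s) ⇌ 2 Tl^+ + S^2-
Let s = molar solubility. Then [Tl^+] = 2s and [S^2-] = s.
Ksp = [Tl^+]^2[S^2-]
So Ksp = (2s)^2 × s = 4s^3
With s = 6.0 x 10^-8: Ksp = 8.6 × 10^-22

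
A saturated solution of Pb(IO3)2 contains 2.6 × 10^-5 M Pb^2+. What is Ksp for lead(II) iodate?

Pb(IO3)2(s) ⇌ Pb^2+ + 2 IO3^-
Stoichiometry gives [IO3^-] = (2/1)[Pb^2+] = 5.20 × 10^-5 M.
Ksp = [Pb^2+][IO3^-]^2
Ksp = 2.6 × 10^-5 × (5.20 × 10^-5)^2 = 7.0 x 10^-14

7.0e-14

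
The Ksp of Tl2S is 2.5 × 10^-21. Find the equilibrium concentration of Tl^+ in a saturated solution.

[Tl^+] ≈ 1.7 × 10^-7 M

Tl2S(s) <=> 2 Tl^+(aq) + S^2-(aq)
Ksp = [Tl^+]^2[S^2-]
For each mole of Tl2S that dissolves: [Tl^+] = 2s, [S^2-] = s.
Substituting: Ksp = (2s)^2s = 4s^3
s = (2.5 × 10^-21 / 4)^(1/3) = 8.55 × 10^-8 M
[Tl^+] = 2s = 1.7 x 10^-7 M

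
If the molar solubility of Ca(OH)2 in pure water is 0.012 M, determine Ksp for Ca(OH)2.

Ca(OH)2(s) ⇌ Ca^2+(aq) + 2 OH^-(aq)
If s mol/L of Ca(OH)2 dissolves, [Ca^2+] = s and [OH^-] = 2s.
Ksp = [Ca^2+][OH^-]^2
So Ksp = s × (2s)^2 = 4s^3
With s = 1.2 × 10^-2: Ksp = 6.9 × 10^-6

Ksp = 6.9e-6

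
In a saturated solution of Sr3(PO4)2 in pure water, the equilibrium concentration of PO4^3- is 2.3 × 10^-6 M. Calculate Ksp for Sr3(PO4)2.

2.2 x 10^-28

Sr3(PO4)2(s) ⇌ 3 Sr^2+ + 2 PO4^3-
Stoichiometry gives [Sr^2+] = (3/2)[PO4^3-] = 3.45 × 10^-6 M.
Ksp = [Sr^2+]^3[PO4^3-]^2
Ksp = (3.45 × 10^-6)^3 × (2.3 × 10^-6)^2 = 2.2 × 10^-28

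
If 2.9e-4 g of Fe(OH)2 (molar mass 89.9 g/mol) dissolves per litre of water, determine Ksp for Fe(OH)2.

Molar solubility s = (2.9 × 10^-4 g/L) / (89.9 g/mol) = 3.23 × 10^-6 M.
Fe(OH)2(s) ⇌ Fe^2+(aq) + 2 OH^-(aq)
For each mole of Fe(OH)2 that dissolves: [Fe^2+] = s, [OH^-] = 2s.
Ksp = [Fe^2+][OH^-]^2
Ksp = s(2s)^2 = 4s^3
Ksp = 4 × (3.23 x 10^-6)^3 = 1.3 × 10^-16

1.3e-16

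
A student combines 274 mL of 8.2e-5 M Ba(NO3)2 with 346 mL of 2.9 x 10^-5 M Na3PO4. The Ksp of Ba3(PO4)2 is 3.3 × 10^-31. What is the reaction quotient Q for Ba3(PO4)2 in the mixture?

Total volume = 274 + 346 = 620 mL.
[Ba^2+] = 8.2 × 10^-5 × (274/620) = 3.62 x 10^-5 M
[PO4^3-] = 2.9 × 10^-5 × (346/620) = 1.62 × 10^-5 M
Ba3(PO4)2(s) ⇌ 3 Ba^2+ + 2 PO4^3-, so Q = [Ba^2+]^3[PO4^3-]^2
Q = (3.62 x 10^-5)^3(1.62 × 10^-5)^2 = 1.2 × 10^-23
Q > Ksp, so Ba3(PO4)2 will precipitate.

Q ≈ 1.2 × 10^-23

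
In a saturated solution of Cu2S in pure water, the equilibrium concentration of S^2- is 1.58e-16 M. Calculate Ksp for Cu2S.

Cu2S(s) <=> 2 Cu^+ + S^2-
Stoichiometry gives [Cu^+] = (2/1)[S^2-] = 3.160 x 10^-16 M.
Ksp = [Cu^+]^2[S^2-]
Ksp = (3.160 × 10^-16)^2 × 1.58 × 10^-16 = 1.58 × 10^-47

Ksp ≈ 1.58 × 10^-47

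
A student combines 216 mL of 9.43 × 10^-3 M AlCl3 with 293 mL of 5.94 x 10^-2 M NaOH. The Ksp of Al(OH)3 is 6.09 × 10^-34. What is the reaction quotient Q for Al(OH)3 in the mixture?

Total volume = 216 + 293 = 509 mL.
[Al^3+] = 9.43 × 10^-3 × (216/509) = 4.002 × 10^-3 M
[OH^-] = 5.94 × 10^-2 × (293/509) = 3.419 × 10^-2 M
Al(OH)3(s) <=> Al^3+ + 3 OH^-, so Q = [Al^3+][OH^-]^3
Q = (4.002 × 10^-3)(3.419 × 10^-2)^3 = 1.60 × 10^-7
Q > Ksp, so Al(OH)3 will precipitate.

1.60 x 10^-7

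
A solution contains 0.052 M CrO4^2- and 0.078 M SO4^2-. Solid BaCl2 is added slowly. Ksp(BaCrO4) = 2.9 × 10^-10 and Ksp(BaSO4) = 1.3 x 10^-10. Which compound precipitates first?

Precipitation of each salt starts when its ion product equals its Ksp.
For BaCrO4: 2.9 × 10^-10 = 0.052 × [Ba^2+]  ⇒  [Ba^2+] = 5.6 x 10^-9 M.
For BaSO4: 1.3 x 10^-10 = 0.078 × [Ba^2+]  ⇒  [Ba^2+] = 1.7 × 10^-9 M.
The salt with the lower threshold [Ba^2+] precipitates first: BaSO4.

BaSO4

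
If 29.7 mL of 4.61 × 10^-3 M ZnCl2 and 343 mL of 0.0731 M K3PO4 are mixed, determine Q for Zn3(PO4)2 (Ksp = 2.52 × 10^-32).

Total volume = 29.7 + 343 = 372.7 mL.
[Zn^2+] = 4.61 x 10^-3 × (29.7/372.7) = 3.674 × 10^-4 M
[PO4^3-] = 7.31 × 10^-2 × (343/372.7) = 6.727 × 10^-2 M
Zn3(PO4)2(s) ⇌ 3 Zn^2+ + 2 PO4^3-, so Q = [Zn^2+]^3[PO4^3-]^2
Q = (3.674 × 10^-4)^3(6.727 x 10^-2)^2 = 2.24 × 10^-13
Q > Ksp, so Zn3(PO4)2 will precipitate.

Q ≈ 2.24 × 10^-13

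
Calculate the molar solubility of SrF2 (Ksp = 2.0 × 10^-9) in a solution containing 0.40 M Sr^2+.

SrF2(s) ⇌ Sr^2+(aq) + 2 F^-(aq)
Ksp = [Sr^2+][F^-]^2
If s mol/L dissolves here, [Sr^2+] = 0.40 + s ≈ 0.40, [F^-] = 2s (since the Sr^2+ already present dominates).
Ksp ≈ 0.40 × (2s)^2
s = 3.5 × 10^-5 M
Check: s = 3.5 × 10^-5 ≪ 0.40, so the approximation is valid.

s = 3.5 × 10^-5 M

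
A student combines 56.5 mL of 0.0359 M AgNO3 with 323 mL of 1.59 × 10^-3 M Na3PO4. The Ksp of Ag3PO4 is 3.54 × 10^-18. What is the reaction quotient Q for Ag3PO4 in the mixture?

Q ≈ 2.07 x 10^-10

Total volume = 56.5 + 323 = 379.5 mL.
[Ag^+] = 3.59 x 10^-2 × (56.5/379.5) = 5.345 × 10^-3 M
[PO4^3-] = 1.59 x 10^-3 × (323/379.5) = 1.353 x 10^-3 M
Ag3PO4(s) ⇌ 3 Ag^+ + PO4^3-, so Q = [Ag^+]^3[PO4^3-]
Q = (5.345 × 10^-3)^3(1.353 × 10^-3) = 2.07 x 10^-10
Q > Ksp, so Ag3PO4 will precipitate.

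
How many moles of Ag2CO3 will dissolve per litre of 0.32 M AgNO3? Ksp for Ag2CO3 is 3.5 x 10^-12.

s = 3.4 × 10^-11 M

Ag2CO3(s) <=> 2 Ag^+(aq) + CO3^2-(aq)
Ksp = [Ag^+]^2[CO3^2-]
Let s be the molar solubility in this solution. [Ag^+] = 0.32 + 2s ≈ 0.32, [CO3^2-] = s (common-ion effect: Ag^+ is already 0.32 M).
Ksp ≈ (0.32)^2 × s
s = 3.4 × 10^-11 M
Check: 2s = 6.8 × 10^-11 ≪ 0.32, so the approximation is valid.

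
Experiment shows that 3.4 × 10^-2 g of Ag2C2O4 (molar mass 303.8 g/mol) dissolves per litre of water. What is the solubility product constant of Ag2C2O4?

Molar solubility s = (3.4 × 10^-2 g/L) / (303.8 g/mol) = 1.12 x 10^-4 M.
Ag2C2O4(s) ⇌ 2 Ag^+(aq) + C2O4^2-(aq)
If s mol/L of Ag2C2O4 dissolves, [Ag^+] = 2s and [C2O4^2-] = s.
Ksp = [Ag^+]^2[C2O4^2-]
Ksp = (2s)^2s = 4s^3
With s = 1.12 x 10^-4: Ksp = 5.6 × 10^-12

Ksp = 5.6 x 10^-12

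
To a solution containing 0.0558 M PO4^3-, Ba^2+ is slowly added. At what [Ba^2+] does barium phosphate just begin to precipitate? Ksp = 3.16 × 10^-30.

Ba3(PO4)2(s) ⇌ 3 Ba^2+ + 2 PO4^3-
Ksp = [Ba^2+]^3[PO4^3-]^2
Precipitation begins when Q = Ksp. With [PO4^3-] = 0.0558 M:
3.16 × 10^-30 = (0.0558)^2 × [Ba^2+]^3
[Ba^2+] = (3.16 × 10^-30 / 3.114 × 10^-3)^(1/3) = 1.00 × 10^-9 M

1.00 × 10^-9 M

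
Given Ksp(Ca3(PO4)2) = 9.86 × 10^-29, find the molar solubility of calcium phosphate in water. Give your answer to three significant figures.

s ≈ 9.82 × 10^-7 M

Ca3(PO4)2(s) <=> 3 Ca^2+(aq) + 2 PO4^3-(aq)
Ksp = [Ca^2+]^3[PO4^3-]^2
With molar solubility s: [Ca^2+] = 3s, [PO4^3-] = 2s.
Substituting: Ksp = (3s)^3(2s)^2 = 108s^5
Solving, s = (9.86 × 10^-29/108)^(1/5) = 9.82 x 10^-7 M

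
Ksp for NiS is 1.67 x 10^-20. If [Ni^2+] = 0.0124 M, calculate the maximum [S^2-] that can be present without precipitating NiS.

NiS(s) ⇌ Ni^2+(aq) + S^2-(aq)
Ksp = [Ni^2+][S^2-]
Precipitation begins when Q = Ksp. With [Ni^2+] = 0.0124 M:
1.67 x 10^-20 = (0.0124) × [S^2-]
[S^2-] = (1.67 x 10^-20 / 1.24 × 10^-2) = 1.35 x 10^-18 M

1.35e-18 M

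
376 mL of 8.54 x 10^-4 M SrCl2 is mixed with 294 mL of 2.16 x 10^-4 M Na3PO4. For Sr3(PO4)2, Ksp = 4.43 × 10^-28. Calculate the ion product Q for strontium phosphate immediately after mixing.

Q = 9.89 × 10^-19

Total volume = 376 + 294 = 670 mL.
[Sr^2+] = 8.54 x 10^-4 × (376/670) = 4.793 × 10^-4 M
[PO4^3-] = 2.16 × 10^-4 × (294/670) = 9.478 × 10^-5 M
Sr3(PO4)2(s) <=> 3 Sr^2+(aq) + 2 PO4^3-(aq), so Q = [Sr^2+]^3[PO4^3-]^2
Q = (4.793 × 10^-4)^3(9.478 × 10^-5)^2 = 9.89 × 10^-19
Q > Ksp, so Sr3(PO4)2 will precipitate.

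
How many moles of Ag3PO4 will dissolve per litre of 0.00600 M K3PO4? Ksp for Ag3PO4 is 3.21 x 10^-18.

Ag3PO4(s) ⇌ 3 Ag^+ + PO4^3-
Ksp = [Ag^+]^3[PO4^3-]
Let s = moles of Ag3PO4 that dissolve per litre. [Ag^+] = 3s, [PO4^3-] = 0.00600 + s ≈ 0.00600 (since PO4^3- from K3PO4 dominates).
Ksp ≈ (3s)^3 × 0.00600
s = 2.71 × 10^-6 M
Check: s = 2.7 × 10^-6 ≪ 0.00600, so the approximation is valid.

s ≈ 2.71e-6 M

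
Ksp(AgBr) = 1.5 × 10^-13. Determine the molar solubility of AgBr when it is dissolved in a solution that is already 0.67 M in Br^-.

AgBr(s) ⇌ Ag^+ + Br^-
Ksp = [Ag^+][Br^-]
Let s = moles of AgBr that dissolve per litre. [Ag^+] = s, [Br^-] = 0.67 + s ≈ 0.67 (Ksp is small, so little additional dissolves).
Ksp ≈ s × 0.67
s = 2.2 × 10^-13 M
Check: s = 2.2 × 10^-13 ≪ 0.67, so the approximation is valid.

s = 2.2e-13 M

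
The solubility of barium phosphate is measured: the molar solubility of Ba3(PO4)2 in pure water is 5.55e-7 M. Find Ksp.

Ksp = 5.69e-30

Ba3(PO4)2(s) ⇌ 3 Ba^2+(aq) + 2 PO4^3-(aq)
Let s = molar solubility. Then [Ba^2+] = 3s and [PO4^3-] = 2s.
Ksp = [Ba^2+]^3[PO4^3-]^2
So Ksp = (3s)^3 × (2s)^2 = 108s^5
With s = 5.55 × 10^-7: Ksp = 5.69 × 10^-30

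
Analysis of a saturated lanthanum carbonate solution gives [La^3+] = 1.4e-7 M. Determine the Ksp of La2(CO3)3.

Ksp = 1.8 × 10^-34

La2(CO3)3(s) <=> 2 La^3+ + 3 CO3^2-
Stoichiometry gives [CO3^2-] = (3/2)[La^3+] = 2.10 × 10^-7 M.
Ksp = [La^3+]^2[CO3^2-]^3
Ksp = (1.4 × 10^-7)^2 × (2.10 × 10^-7)^3 = 1.8 × 10^-34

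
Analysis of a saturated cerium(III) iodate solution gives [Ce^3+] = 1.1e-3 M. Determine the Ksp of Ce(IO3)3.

Ksp = 4.0e-11

Ce(IO3)3(s) ⇌ Ce^3+ + 3 IO3^-
Stoichiometry gives [IO3^-] = (3/1)[Ce^3+] = 3.30 × 10^-3 M.
Ksp = [Ce^3+][IO3^-]^3
Ksp = 1.1 × 10^-3 × (3.30 x 10^-3)^3 = 4.0 × 10^-11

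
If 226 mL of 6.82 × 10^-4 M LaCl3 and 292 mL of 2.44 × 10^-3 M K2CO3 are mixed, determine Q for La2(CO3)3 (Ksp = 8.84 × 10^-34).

Q ≈ 2.30 x 10^-16

Total volume = 226 + 292 = 518 mL.
[La^3+] = 6.82 × 10^-4 × (226/518) = 2.976 x 10^-4 M
[CO3^2-] = 2.44 × 10^-3 × (292/518) = 1.375 × 10^-3 M
La2(CO3)3(s) <=> 2 La^3+ + 3 CO3^2-, so Q = [La^3+]^2[CO3^2-]^3
Q = (2.976 × 10^-4)^2(1.375 x 10^-3)^3 = 2.30 x 10^-16
Q > Ksp, so La2(CO3)3 will precipitate.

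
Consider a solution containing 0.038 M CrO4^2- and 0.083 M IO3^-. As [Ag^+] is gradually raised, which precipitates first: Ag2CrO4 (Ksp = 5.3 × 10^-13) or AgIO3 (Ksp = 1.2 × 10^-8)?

Each salt begins to precipitate when Q = Ksp, i.e. when [Ag^+] reaches its threshold.
For Ag2CrO4: 5.3 × 10^-13 = 0.038 × [Ag^+]^2  ⇒  [Ag^+] = 3.7 × 10^-6 M.
For AgIO3: 1.2 × 10^-8 = 0.083 × [Ag^+]  ⇒  [Ag^+] = 1.4 × 10^-7 M.
The salt with the lower threshold [Ag^+] precipitates first: AgIO3.

AgIO3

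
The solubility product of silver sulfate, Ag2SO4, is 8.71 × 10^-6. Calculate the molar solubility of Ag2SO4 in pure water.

Ag2SO4(s) ⇌ 2 Ag^+ + SO4^2-
Ksp = [Ag^+]^2[SO4^2-]
For each mole of Ag2SO4 that dissolves: [Ag^+] = 2s, [SO4^2-] = s.
So Ksp = (2s)^2 × s = 4s^3
s^3 = 8.71 × 10^-6 / 4, so s = 1.30 x 10^-2 M

0.0130 M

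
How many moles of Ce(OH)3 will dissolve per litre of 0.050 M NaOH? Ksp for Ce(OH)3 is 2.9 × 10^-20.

Ce(OH)3(s) ⇌ Ce^3+(aq) + 3 OH^-(aq)
Ksp = [Ce^3+][OH^-]^3
Let s be the molar solubility in this solution. [Ce^3+] = s, [OH^-] = 0.050 + 3s ≈ 0.050 (Ksp is small, so little additional dissolves).
Ksp ≈ s × (0.050)^3
s = 2.3 × 10^-16 M
Check: 3s = 7.0 × 10^-16 ≪ 0.050, so the approximation is valid.

s ≈ 2.3 × 10^-16 M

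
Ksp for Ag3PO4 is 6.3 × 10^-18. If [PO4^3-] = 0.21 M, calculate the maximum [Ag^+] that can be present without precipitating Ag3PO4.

3.1e-6 M

Ag3PO4(s) ⇌ 3 Ag^+(aq) + PO4^3-(aq)
Ksp = [Ag^+]^3[PO4^3-]
Precipitation begins when Q = Ksp. With [PO4^3-] = 0.21 M:
6.3 × 10^-18 = (0.21) × [Ag^+]^3
[Ag^+] = (6.3 × 10^-18 / 2.1 x 10^-1)^(1/3) = 3.1 × 10^-6 M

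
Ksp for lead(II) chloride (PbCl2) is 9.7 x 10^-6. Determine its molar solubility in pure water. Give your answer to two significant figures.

s = 1.3e-2 M

PbCl2(s) <=> Pb^2+(aq) + 2 Cl^-(aq)
Ksp = [Pb^2+][Cl^-]^2
For each mole of PbCl2 that dissolves: [Pb^2+] = s, [Cl^-] = 2s.
So Ksp = s × (2s)^2 = 4s^3
s = (9.7 x 10^-6 / 4)^(1/3) = 1.3 x 10^-2 M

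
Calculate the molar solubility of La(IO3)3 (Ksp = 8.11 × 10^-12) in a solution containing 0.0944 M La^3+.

La(IO3)3(s) <=> La^3+ + 3 IO3^-
Ksp = [La^3+][IO3^-]^3
Let s = moles of La(IO3)3 that dissolve per litre. [La^3+] = 0.0944 + s ≈ 0.0944, [IO3^-] = 3s (Ksp is small, so little additional dissolves).
Ksp ≈ 0.0944 × (3s)^3
s = 1.47 × 10^-4 M
Check: s = 1.5 × 10^-4 ≪ 0.0944, so the approximation is valid.

1.47e-4 M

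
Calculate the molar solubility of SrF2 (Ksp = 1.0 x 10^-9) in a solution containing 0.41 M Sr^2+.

SrF2(s) ⇌ Sr^2+(aq) + 2 F^-(aq)
Ksp = [Sr^2+][F^-]^2
If s mol/L dissolves here, [Sr^2+] = 0.41 + s ≈ 0.41, [F^-] = 2s (Ksp is small, so little additional dissolves).
Ksp ≈ 0.41 × (2s)^2
s = 2.5 x 10^-5 M
Check: s = 2.5 x 10^-5 ≪ 0.41, so the approximation is valid.

s ≈ 2.5 × 10^-5 M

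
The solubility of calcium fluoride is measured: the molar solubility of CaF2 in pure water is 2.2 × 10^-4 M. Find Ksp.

CaF2(s) ⇌ Ca^2+(aq) + 2 F^-(aq)
For each mole of CaF2 that dissolves: [Ca^2+] = s, [F^-] = 2s.
Ksp = [Ca^2+][F^-]^2
Substituting: Ksp = s(2s)^2 = 4s^3
Ksp = 4 × (2.2 × 10^-4)^3 = 4.3 × 10^-11

4.3 x 10^-11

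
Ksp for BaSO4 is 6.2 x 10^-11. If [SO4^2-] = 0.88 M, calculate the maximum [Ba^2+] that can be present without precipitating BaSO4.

BaSO4(s) ⇌ Ba^2+ + SO4^2-
Ksp = [Ba^2+][SO4^2-]
Precipitation begins when Q = Ksp. With [SO4^2-] = 0.88 M:
6.2 x 10^-11 = (0.88) × [Ba^2+]
[Ba^2+] = (6.2 x 10^-11 / 8.8 x 10^-1) = 7.0 x 10^-11 M

7.0e-11 M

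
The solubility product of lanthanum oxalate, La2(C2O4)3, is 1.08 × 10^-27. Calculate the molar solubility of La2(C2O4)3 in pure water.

s ≈ 1.58 × 10^-6 M

La2(C2O4)3(s) ⇌ 2 La^3+ + 3 C2O4^2-
Ksp = [La^3+]^2[C2O4^2-]^3
For each mole of La2(C2O4)3 that dissolves: [La^3+] = 2s, [C2O4^2-] = 3s.
Ksp = (2s)^2(3s)^3 = 108s^5
s = (1.08 × 10^-27 / 108)^(1/5) = 1.58 × 10^-6 M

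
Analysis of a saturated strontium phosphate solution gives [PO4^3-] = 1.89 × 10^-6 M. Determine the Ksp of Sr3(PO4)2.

Ksp ≈ 8.14 × 10^-29

Sr3(PO4)2(s) ⇌ 3 Sr^2+(aq) + 2 PO4^3-(aq)
Stoichiometry gives [Sr^2+] = (3/2)[PO4^3-] = 2.835 x 10^-6 M.
Ksp = [Sr^2+]^3[PO4^3-]^2
Ksp = (2.835 × 10^-6)^3 × (1.89 × 10^-6)^2 = 8.14 × 10^-29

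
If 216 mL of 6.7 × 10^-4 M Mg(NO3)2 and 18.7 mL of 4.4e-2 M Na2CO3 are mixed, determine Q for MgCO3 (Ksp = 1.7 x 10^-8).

Total volume = 216 + 18.7 = 234.7 mL.
[Mg^2+] = 6.7 x 10^-4 × (216/234.7) = 6.17 × 10^-4 M
[CO3^2-] = 4.4 x 10^-2 × (18.7/234.7) = 3.51 x 10^-3 M
MgCO3(s) ⇌ Mg^2+(aq) + CO3^2-(aq), so Q = [Mg^2+][CO3^2-]
Q = (6.17 × 10^-4)(3.51 x 10^-3) = 2.2 × 10^-6
Q > Ksp, so MgCO3 will precipitate.

Q ≈ 2.2 × 10^-6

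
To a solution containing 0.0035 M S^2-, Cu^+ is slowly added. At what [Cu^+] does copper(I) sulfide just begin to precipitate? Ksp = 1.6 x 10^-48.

Cu2S(s) ⇌ 2 Cu^+(aq) + S^2-(aq)
Ksp = [Cu^+]^2[S^2-]
Precipitation begins when Q = Ksp. With [S^2-] = 0.0035 M:
1.6 x 10^-48 = (0.0035) × [Cu^+]^2
[Cu^+] = (1.6 x 10^-48 / 3.5 × 10^-3)^(1/2) = 2.1 × 10^-23 M

2.1e-23 M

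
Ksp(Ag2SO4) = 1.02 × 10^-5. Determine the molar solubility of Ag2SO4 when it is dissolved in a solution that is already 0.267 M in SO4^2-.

s = 3.09 × 10^-3 M

Ag2SO4(s) <=> 2 Ag^+ + SO4^2-
Ksp = [Ag^+]^2[SO4^2-]
If s mol/L dissolves here, [Ag^+] = 2s, [SO4^2-] = 0.267 + s ≈ 0.267 (Ksp is small, so little additional dissolves).
Ksp ≈ (2s)^2 × 0.267
s = 3.09 x 10^-3 M
Check: s = 3.1 × 10^-3 ≪ 0.267, so the approximation is valid.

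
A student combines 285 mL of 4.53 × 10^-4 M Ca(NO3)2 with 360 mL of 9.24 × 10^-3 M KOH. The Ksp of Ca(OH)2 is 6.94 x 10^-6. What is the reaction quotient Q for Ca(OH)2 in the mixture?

Total volume = 285 + 360 = 645 mL.
[Ca^2+] = 4.53 x 10^-4 × (285/645) = 2.002 × 10^-4 M
[OH^-] = 9.24 × 10^-3 × (360/645) = 5.157 × 10^-3 M
Ca(OH)2(s) <=> Ca^2+ + 2 OH^-, so Q = [Ca^2+][OH^-]^2
Q = (2.002 × 10^-4)(5.157 × 10^-3)^2 = 5.32 × 10^-9
Q < Ksp, so no precipitate of Ca(OH)2 forms.

5.32 × 10^-9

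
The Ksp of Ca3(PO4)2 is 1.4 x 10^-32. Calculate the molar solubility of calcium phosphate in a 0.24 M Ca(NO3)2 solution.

Ca3(PO4)2(s) ⇌ 3 Ca^2+ + 2 PO4^3-
Ksp = [Ca^2+]^3[PO4^3-]^2
If s mol/L dissolves here, [Ca^2+] = 0.24 + 3s ≈ 0.24, [PO4^3-] = 2s (Ksp is small, so little additional dissolves).
Ksp ≈ (0.24)^3 × (2s)^2
s = 5.0 x 10^-16 M
Check: 3s = 1.5 x 10^-15 ≪ 0.24, so the approximation is valid.

s ≈ 5.0 x 10^-16 M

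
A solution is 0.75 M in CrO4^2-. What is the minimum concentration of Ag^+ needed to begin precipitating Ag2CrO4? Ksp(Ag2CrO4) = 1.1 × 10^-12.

Ag2CrO4(s) <=> 2 Ag^+(aq) + CrO4^2-(aq)
Ksp = [Ag^+]^2[CrO4^2-]
Precipitation begins when Q = Ksp. With [CrO4^2-] = 0.75 M:
1.1 × 10^-12 = (0.75) × [Ag^+]^2
[Ag^+] = (1.1 × 10^-12 / 7.5 x 10^-1)^(1/2) = 1.2 x 10^-6 M

[Ag^+] = 1.2e-6 M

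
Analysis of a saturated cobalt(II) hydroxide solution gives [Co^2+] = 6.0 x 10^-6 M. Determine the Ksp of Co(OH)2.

Co(OH)2(s) ⇌ Co^2+ + 2 OH^-
Stoichiometry gives [OH^-] = (2/1)[Co^2+] = 1.20 x 10^-5 M.
Ksp = [Co^2+][OH^-]^2
Ksp = 6.0 x 10^-6 × (1.20 x 10^-5)^2 = 8.6 × 10^-16

Ksp ≈ 8.6 × 10^-16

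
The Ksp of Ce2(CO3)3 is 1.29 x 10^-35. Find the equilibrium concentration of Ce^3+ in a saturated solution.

Ce2(CO3)3(s) <=> 2 Ce^3+(aq) + 3 CO3^2-(aq)
Ksp = [Ce^3+]^2[CO3^2-]^3
If s mol/L of Ce2(CO3)3 dissolves, [Ce^3+] = 2s and [CO3^2-] = 3s.
Ksp = (2s)^2(3s)^3 = 108s^5
s = (1.29 x 10^-35 / 108)^(1/5) = 4.125 × 10^-8 M
[Ce^3+] = 2s = 8.25 × 10^-8 M

[Ce^3+] = 8.25 × 10^-8 M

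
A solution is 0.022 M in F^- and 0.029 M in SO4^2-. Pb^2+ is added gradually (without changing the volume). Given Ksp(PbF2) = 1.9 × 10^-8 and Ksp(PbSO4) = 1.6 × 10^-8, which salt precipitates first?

Each salt begins to precipitate when Q = Ksp, i.e. when [Pb^2+] reaches its threshold.
For PbF2: 1.9 × 10^-8 = (0.022)^2 × [Pb^2+]  ⇒  [Pb^2+] = 3.9 × 10^-5 M.
For PbSO4: 1.6 × 10^-8 = 0.029 × [Pb^2+]  ⇒  [Pb^2+] = 5.5 x 10^-7 M.
The salt with the lower threshold [Pb^2+] precipitates first: PbSO4.

PbSO4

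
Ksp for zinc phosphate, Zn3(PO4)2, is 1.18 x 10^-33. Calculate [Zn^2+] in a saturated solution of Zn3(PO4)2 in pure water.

[Zn^2+] = 3.05e-7 M

Zn3(PO4)2(s) ⇌ 3 Zn^2+(aq) + 2 PO4^3-(aq)
Ksp = [Zn^2+]^3[PO4^3-]^2
For each mole of Zn3(PO4)2 that dissolves: [Zn^2+] = 3s, [PO4^3-] = 2s.
So Ksp = (3s)^3 × (2s)^2 = 108s^5
Solving, s = (1.18 x 10^-33/108)^(1/5) = 1.018 x 10^-7 M
[Zn^2+] = 3s = 3.05 x 10^-7 M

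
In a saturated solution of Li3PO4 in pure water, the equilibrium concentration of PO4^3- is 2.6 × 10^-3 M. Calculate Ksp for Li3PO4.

Ksp = 1.2 × 10^-9

Li3PO4(s) <=> 3 Li^+(aq) + PO4^3-(aq)
Stoichiometry gives [Li^+] = (3/1)[PO4^3-] = 7.80 × 10^-3 M.
Ksp = [Li^+]^3[PO4^3-]
Ksp = (7.80 x 10^-3)^3 × 2.6 × 10^-3 = 1.2 × 10^-9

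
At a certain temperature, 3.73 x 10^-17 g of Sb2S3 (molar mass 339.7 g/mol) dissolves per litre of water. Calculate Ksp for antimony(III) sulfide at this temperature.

Ksp = 1.72 x 10^-93

Molar solubility s = (3.73 x 10^-17 g/L) / (339.7 g/mol) = 1.098 × 10^-19 M.
Sb2S3(s) ⇌ 2 Sb^3+(aq) + 3 S^2-(aq)
With molar solubility s: [Sb^3+] = 2s, [S^2-] = 3s.
Ksp = [Sb^3+]^2[S^2-]^3
Ksp = (2s)^2(3s)^3 = 108s^5
Ksp = 108 × (1.098 x 10^-19)^5 = 1.72 × 10^-93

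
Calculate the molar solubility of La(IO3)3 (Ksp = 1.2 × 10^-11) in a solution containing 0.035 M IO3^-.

La(IO3)3(s) ⇌ La^3+ + 3 IO3^-
Ksp = [La^3+][IO3^-]^3
If s mol/L dissolves here, [La^3+] = s, [IO3^-] = 0.035 + 3s ≈ 0.035 (since the IO3^- already present dominates).
Ksp ≈ s × (0.035)^3
s = 2.8 × 10^-7 M
Check: 3s = 8.4 x 10^-7 ≪ 0.035, so the approximation is valid.

s = 2.8 × 10^-7 M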